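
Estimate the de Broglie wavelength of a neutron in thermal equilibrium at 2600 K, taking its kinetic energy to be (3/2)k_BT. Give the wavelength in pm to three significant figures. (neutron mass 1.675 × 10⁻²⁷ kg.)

KE = (3/2)k_BT = 1.5 × 1.381 × 10⁻²³ × 2600 = 5.386 × 10⁻²⁰ J.
p = √(2mKE) = √(2 × 1.675 × 10⁻²⁷ × 5.386 × 10⁻²⁰) = 1.343 × 10⁻²³ kg·m/s.
λ = h/p = 4.93 × 10⁻¹¹ m = 49.3 pm.

λ = 49.3 pm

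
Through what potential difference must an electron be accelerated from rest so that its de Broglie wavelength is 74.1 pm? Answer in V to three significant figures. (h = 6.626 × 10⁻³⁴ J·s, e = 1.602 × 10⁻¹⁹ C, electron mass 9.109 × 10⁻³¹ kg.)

p = h/λ = 6.626 × 10⁻³⁴ / 7.410 × 10⁻¹¹ = 8.942 × 10⁻²⁴ kg·m/s.
KE = p²/(2m) = 4.389 × 10⁻¹⁷ J.
V = KE/e = 4.389 × 10⁻¹⁷ / (1.602 × 10⁻¹⁹) = 274 V.

V = 274 V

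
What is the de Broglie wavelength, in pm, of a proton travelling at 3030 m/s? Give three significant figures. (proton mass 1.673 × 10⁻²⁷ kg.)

p = mv = 1.673 × 10⁻²⁷ × 3030 = 5.069 × 10⁻²⁴ kg·m/s.
λ = h/p = 6.626 × 10⁻³⁴ / 5.069 × 10⁻²⁴ = 1.31 × 10⁻¹⁰ m = 131 pm.

λ = 131 pm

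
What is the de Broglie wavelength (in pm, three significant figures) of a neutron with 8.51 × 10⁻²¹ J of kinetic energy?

λ = 124 pm

p = √(2mKE) = √(2 × 1.675 × 10⁻²⁷ × 8.510 × 10⁻²¹) = 5.339 × 10⁻²⁴ kg·m/s.
λ = h/p = 6.626 × 10⁻³⁴ / 5.339 × 10⁻²⁴ = 1.24 × 10⁻¹⁰ m = 124 pm.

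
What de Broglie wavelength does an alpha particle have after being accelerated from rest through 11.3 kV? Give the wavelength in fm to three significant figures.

λ = 95.5 fm

KE = 2eV = 2 × 1.602 × 10⁻¹⁹ × 1.130 × 10⁴ = 3.621 × 10⁻¹⁵ J.
p = √(2mKE) = √(2 × 6.645 × 10⁻²⁷ × 3.621 × 10⁻¹⁵) = 6.937 × 10⁻²¹ kg·m/s.
λ = h/p = 6.626 × 10⁻³⁴ / 6.937 × 10⁻²¹ = 9.55 × 10⁻¹⁴ m = 95.5 fm.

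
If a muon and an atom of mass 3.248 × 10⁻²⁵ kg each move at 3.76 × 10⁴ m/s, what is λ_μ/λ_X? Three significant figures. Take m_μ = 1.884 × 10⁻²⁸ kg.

λ_μ/λ_X = 1720

At fixed v, p = mv so λ = h/(mv) ∝ 1/m.
λ_μ/λ_X = m_X/m_μ = 3.248 × 10⁻²⁵/1.884 × 10⁻²⁸ = 1720.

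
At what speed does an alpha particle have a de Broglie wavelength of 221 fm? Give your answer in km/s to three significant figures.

p = h/λ = 6.626 × 10⁻³⁴ / 2.210 × 10⁻¹³ = 2.998 × 10⁻²¹ kg·m/s.
v = p/m = 2.998 × 10⁻²¹ / 6.645 × 10⁻²⁷ = 4.51 × 10⁵ m/s = 451 km/s.

v = 451 km/s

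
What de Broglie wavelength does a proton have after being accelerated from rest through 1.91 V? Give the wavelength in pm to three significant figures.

KE = eV = 1.602 × 10⁻¹⁹ × 1.910 = 3.060 × 10⁻¹⁹ J.
p = √(2mKE) = √(2 × 1.673 × 10⁻²⁷ × 3.060 × 10⁻¹⁹) = 3.200 × 10⁻²³ kg·m/s.
λ = h/p = 6.626 × 10⁻³⁴ / 3.200 × 10⁻²³ = 2.07 × 10⁻¹¹ m = 20.7 pm.

λ = 20.7 pm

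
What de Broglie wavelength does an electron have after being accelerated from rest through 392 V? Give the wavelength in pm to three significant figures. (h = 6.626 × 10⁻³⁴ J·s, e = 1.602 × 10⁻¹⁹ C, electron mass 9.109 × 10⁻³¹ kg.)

KE = eV = 1.602 × 10⁻¹⁹ × 392.0 = 6.280 × 10⁻¹⁷ J.
p = √(2mKE) = √(2 × 9.109 × 10⁻³¹ × 6.280 × 10⁻¹⁷) = 1.070 × 10⁻²³ kg·m/s.
λ = h/p = 6.626 × 10⁻³⁴ / 1.070 × 10⁻²³ = 6.19 × 10⁻¹¹ m = 61.9 pm.

λ = 61.9 pm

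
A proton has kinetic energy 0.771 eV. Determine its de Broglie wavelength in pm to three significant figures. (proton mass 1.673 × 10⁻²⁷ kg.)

KE = 0.771 eV = 1.235 × 10⁻¹⁹ J.
p = √(2mKE) = √(2 × 1.673 × 10⁻²⁷ × 1.235 × 10⁻¹⁹) = 2.033 × 10⁻²³ kg·m/s.
λ = h/p = 6.626 × 10⁻³⁴ / 2.033 × 10⁻²³ = 3.26 × 10⁻¹¹ m = 32.6 pm.

λ = 32.6 pm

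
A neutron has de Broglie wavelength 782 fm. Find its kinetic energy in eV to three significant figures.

p = h/λ = 6.626 × 10⁻³⁴ / 7.820 × 10⁻¹³ = 8.473 × 10⁻²² kg·m/s.
KE = p²/(2m) = (8.473 × 10⁻²²)² / (2 × 1.675 × 10⁻²⁷) = 2.143 × 10⁻¹⁶ J = 1340 eV.

KE = 1340 eV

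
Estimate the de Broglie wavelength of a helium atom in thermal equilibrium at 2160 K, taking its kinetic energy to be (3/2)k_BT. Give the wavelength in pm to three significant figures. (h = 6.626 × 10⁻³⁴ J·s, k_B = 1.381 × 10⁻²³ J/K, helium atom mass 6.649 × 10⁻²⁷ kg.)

λ = 27.2 pm

KE = (3/2)k_BT = 1.5 × 1.381 × 10⁻²³ × 2160 = 4.474 × 10⁻²⁰ J.
p = √(2mKE) = √(2 × 6.649 × 10⁻²⁷ × 4.474 × 10⁻²⁰) = 2.439 × 10⁻²³ kg·m/s.
λ = h/p = 2.72 × 10⁻¹¹ m = 27.2 pm.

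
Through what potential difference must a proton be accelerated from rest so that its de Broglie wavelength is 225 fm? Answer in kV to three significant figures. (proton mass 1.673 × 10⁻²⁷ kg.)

p = h/λ = 6.626 × 10⁻³⁴ / 2.250 × 10⁻¹³ = 2.945 × 10⁻²¹ kg·m/s.
KE = p²/(2m) = 2.592 × 10⁻¹⁵ J.
V = KE/e = 2.592 × 10⁻¹⁵ / (1.602 × 10⁻¹⁹) = 16.2 kV.

V = 16.2 kV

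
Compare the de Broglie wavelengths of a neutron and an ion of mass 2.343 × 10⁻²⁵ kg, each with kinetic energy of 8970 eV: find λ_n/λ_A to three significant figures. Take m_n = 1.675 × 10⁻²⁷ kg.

At fixed KE, p = √(2mKE) so λ = h/p ∝ 1/√m.
λ_n/λ_A = √(m_A/m_n) = √(2.343 × 10⁻²⁵/1.675 × 10⁻²⁷) = √(139.9) = 11.8.

λ_n/λ_A = 11.8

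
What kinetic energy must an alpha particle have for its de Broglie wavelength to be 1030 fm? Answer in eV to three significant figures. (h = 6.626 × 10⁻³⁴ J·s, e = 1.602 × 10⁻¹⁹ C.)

p = h/λ = 6.626 × 10⁻³⁴ / 1.030 × 10⁻¹² = 6.433 × 10⁻²² kg·m/s.
KE = p²/(2m) = (6.433 × 10⁻²²)² / (2 × 6.645 × 10⁻²⁷) = 3.114 × 10⁻¹⁷ J = 194 eV.

KE = 194 eV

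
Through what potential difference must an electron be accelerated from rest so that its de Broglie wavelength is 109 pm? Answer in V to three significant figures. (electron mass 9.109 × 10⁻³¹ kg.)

p = h/λ = 6.626 × 10⁻³⁴ / 1.090 × 10⁻¹⁰ = 6.079 × 10⁻²⁴ kg·m/s.
KE = p²/(2m) = 2.028 × 10⁻¹⁷ J.
V = KE/e = 2.028 × 10⁻¹⁷ / (1.602 × 10⁻¹⁹) = 127 V.

V = 127 V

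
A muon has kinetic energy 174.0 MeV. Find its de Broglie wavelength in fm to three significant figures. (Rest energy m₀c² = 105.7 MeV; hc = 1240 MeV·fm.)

Total energy E = KE + m₀c² = 174.0 + 105.7 = 279.7 MeV.
(pc)² = E² − (m₀c²)² = (279.7)² − (105.7)² = 6.706 × 10⁴ MeV², so pc = 259.0 MeV.
λ = hc/(pc) = 1240 MeV·fm / 259.0 MeV = 4.79 fm.

λ = 4.79 fm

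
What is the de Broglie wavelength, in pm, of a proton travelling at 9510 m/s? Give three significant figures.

λ = 41.6 pm

p = mv = 1.673 × 10⁻²⁷ × 9510 = 1.591 × 10⁻²³ kg·m/s.
λ = h/p = 6.626 × 10⁻³⁴ / 1.591 × 10⁻²³ = 4.16 × 10⁻¹¹ m = 41.6 pm.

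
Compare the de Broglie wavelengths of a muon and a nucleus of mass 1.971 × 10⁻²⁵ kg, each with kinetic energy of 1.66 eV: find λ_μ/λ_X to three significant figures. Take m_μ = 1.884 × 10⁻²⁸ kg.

At fixed KE, p = √(2mKE) so λ = h/p ∝ 1/√m.
λ_μ/λ_X = √(m_X/m_μ) = √(1.971 × 10⁻²⁵/1.884 × 10⁻²⁸) = √(1046) = 32.3.

λ_μ/λ_X = 32.3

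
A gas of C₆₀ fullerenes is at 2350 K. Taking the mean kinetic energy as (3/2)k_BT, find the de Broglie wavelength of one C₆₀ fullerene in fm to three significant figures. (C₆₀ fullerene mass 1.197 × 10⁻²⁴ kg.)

KE = (3/2)k_BT = 1.5 × 1.381 × 10⁻²³ × 2350 = 4.868 × 10⁻²⁰ J.
p = √(2mKE) = √(2 × 1.197 × 10⁻²⁴ × 4.868 × 10⁻²⁰) = 3.414 × 10⁻²² kg·m/s.
λ = h/p = 1.94 × 10⁻¹² m = 1940 fm.

λ = 1940 fm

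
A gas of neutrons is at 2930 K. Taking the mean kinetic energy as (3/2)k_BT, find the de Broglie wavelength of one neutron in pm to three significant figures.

KE = (3/2)k_BT = 1.5 × 1.381 × 10⁻²³ × 2930 = 6.069 × 10⁻²⁰ J.
p = √(2mKE) = √(2 × 1.675 × 10⁻²⁷ × 6.069 × 10⁻²⁰) = 1.426 × 10⁻²³ kg·m/s.
λ = h/p = 4.65 × 10⁻¹¹ m = 46.5 pm.

λ = 46.5 pm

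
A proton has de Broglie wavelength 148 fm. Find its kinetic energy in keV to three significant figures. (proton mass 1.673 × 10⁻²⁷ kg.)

p = h/λ = 6.626 × 10⁻³⁴ / 1.480 × 10⁻¹³ = 4.477 × 10⁻²¹ kg·m/s.
KE = p²/(2m) = (4.477 × 10⁻²¹)² / (2 × 1.673 × 10⁻²⁷) = 5.990 × 10⁻¹⁵ J = 37.4 keV.

KE = 37.4 keV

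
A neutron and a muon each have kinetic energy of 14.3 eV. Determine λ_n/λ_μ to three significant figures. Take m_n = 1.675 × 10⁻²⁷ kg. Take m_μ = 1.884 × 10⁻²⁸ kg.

At fixed KE, p = √(2mKE) so λ = h/p ∝ 1/√m.
λ_n/λ_μ = √(m_μ/m_n) = √(1.884 × 10⁻²⁸/1.675 × 10⁻²⁷) = √(0.1125) = 0.335.

λ_n/λ_μ = 0.335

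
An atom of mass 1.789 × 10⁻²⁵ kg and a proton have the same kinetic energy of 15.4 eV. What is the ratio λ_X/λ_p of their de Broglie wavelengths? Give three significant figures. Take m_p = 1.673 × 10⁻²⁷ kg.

At fixed KE, p = √(2mKE) so λ = h/p ∝ 1/√m.
λ_X/λ_p = √(m_p/m_X) = √(1.673 × 10⁻²⁷/1.789 × 10⁻²⁵) = √(9.352 × 10⁻³) = 0.0967.

λ_X/λ_p = 0.0967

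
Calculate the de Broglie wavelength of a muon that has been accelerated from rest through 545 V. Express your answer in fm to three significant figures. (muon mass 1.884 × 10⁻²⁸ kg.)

KE = eV = 1.602 × 10⁻¹⁹ × 545.0 = 8.731 × 10⁻¹⁷ J.
p = √(2mKE) = √(2 × 1.884 × 10⁻²⁸ × 8.731 × 10⁻¹⁷) = 1.814 × 10⁻²² kg·m/s.
λ = h/p = 6.626 × 10⁻³⁴ / 1.814 × 10⁻²² = 3.65 × 10⁻¹² m = 3650 fm.

λ = 3650 fm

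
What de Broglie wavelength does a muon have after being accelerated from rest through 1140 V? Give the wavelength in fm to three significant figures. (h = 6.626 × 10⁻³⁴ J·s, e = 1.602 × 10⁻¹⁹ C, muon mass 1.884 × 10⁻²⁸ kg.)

λ = 2530 fm

KE = eV = 1.602 × 10⁻¹⁹ × 1140 = 1.826 × 10⁻¹⁶ J.
p = √(2mKE) = √(2 × 1.884 × 10⁻²⁸ × 1.826 × 10⁻¹⁶) = 2.623 × 10⁻²² kg·m/s.
λ = h/p = 6.626 × 10⁻³⁴ / 2.623 × 10⁻²² = 2.53 × 10⁻¹² m = 2530 fm.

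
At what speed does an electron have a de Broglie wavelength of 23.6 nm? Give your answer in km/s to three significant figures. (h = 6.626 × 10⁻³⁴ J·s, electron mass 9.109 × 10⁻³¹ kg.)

p = h/λ = 6.626 × 10⁻³⁴ / 2.360 × 10⁻⁸ = 2.808 × 10⁻²⁶ kg·m/s.
v = p/m = 2.808 × 10⁻²⁶ / 9.109 × 10⁻³¹ = 3.08 × 10⁴ m/s = 30.8 km/s.

v = 30.8 km/s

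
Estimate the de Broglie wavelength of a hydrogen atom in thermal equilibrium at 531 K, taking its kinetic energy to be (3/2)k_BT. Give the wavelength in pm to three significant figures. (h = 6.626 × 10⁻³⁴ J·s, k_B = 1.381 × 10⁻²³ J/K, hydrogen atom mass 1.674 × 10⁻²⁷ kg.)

KE = (3/2)k_BT = 1.5 × 1.381 × 10⁻²³ × 531 = 1.100 × 10⁻²⁰ J.
p = √(2mKE) = √(2 × 1.674 × 10⁻²⁷ × 1.100 × 10⁻²⁰) = 6.069 × 10⁻²⁴ kg·m/s.
λ = h/p = 1.09 × 10⁻¹⁰ m = 109 pm.

λ = 109 pm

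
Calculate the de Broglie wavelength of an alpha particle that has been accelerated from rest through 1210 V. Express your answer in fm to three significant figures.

λ = 292 fm

KE = 2eV = 2 × 1.602 × 10⁻¹⁹ × 1210 = 3.877 × 10⁻¹⁶ J.
p = √(2mKE) = √(2 × 6.645 × 10⁻²⁷ × 3.877 × 10⁻¹⁶) = 2.270 × 10⁻²¹ kg·m/s.
λ = h/p = 6.626 × 10⁻³⁴ / 2.270 × 10⁻²¹ = 2.92 × 10⁻¹³ m = 292 fm.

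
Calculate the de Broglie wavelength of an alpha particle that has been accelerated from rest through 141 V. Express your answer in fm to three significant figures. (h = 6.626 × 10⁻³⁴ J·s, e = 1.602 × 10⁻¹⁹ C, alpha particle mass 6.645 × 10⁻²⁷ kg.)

λ = 855 fm

KE = 2eV = 2 × 1.602 × 10⁻¹⁹ × 141.0 = 4.518 × 10⁻¹⁷ J.
p = √(2mKE) = √(2 × 6.645 × 10⁻²⁷ × 4.518 × 10⁻¹⁷) = 7.749 × 10⁻²² kg·m/s.
λ = h/p = 6.626 × 10⁻³⁴ / 7.749 × 10⁻²² = 8.55 × 10⁻¹³ m = 855 fm.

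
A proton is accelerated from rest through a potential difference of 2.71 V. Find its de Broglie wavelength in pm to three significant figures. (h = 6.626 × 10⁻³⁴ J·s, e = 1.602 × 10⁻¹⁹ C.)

KE = eV = 1.602 × 10⁻¹⁹ × 2.710 = 4.341 × 10⁻¹⁹ J.
p = √(2mKE) = √(2 × 1.673 × 10⁻²⁷ × 4.341 × 10⁻¹⁹) = 3.811 × 10⁻²³ kg·m/s.
λ = h/p = 6.626 × 10⁻³⁴ / 3.811 × 10⁻²³ = 1.74 × 10⁻¹¹ m = 17.4 pm.

λ = 17.4 pm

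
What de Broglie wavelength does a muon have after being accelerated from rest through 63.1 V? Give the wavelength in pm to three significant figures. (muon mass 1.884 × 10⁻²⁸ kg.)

λ = 10.7 pm

KE = eV = 1.602 × 10⁻¹⁹ × 63.10 = 1.011 × 10⁻¹⁷ J.
p = √(2mKE) = √(2 × 1.884 × 10⁻²⁸ × 1.011 × 10⁻¹⁷) = 6.172 × 10⁻²³ kg·m/s.
λ = h/p = 6.626 × 10⁻³⁴ / 6.172 × 10⁻²³ = 1.07 × 10⁻¹¹ m = 10.7 pm.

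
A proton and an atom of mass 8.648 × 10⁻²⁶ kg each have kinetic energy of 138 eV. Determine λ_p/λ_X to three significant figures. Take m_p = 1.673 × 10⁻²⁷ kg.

λ_p/λ_X = 7.19

At fixed KE, p = √(2mKE) so λ = h/p ∝ 1/√m.
λ_p/λ_X = √(m_X/m_p) = √(8.648 × 10⁻²⁶/1.673 × 10⁻²⁷) = √(51.69) = 7.19.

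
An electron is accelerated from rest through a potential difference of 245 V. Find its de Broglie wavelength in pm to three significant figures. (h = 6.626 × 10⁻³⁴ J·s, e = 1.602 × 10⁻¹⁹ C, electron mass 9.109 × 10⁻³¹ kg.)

KE = eV = 1.602 × 10⁻¹⁹ × 245.0 = 3.925 × 10⁻¹⁷ J.
p = √(2mKE) = √(2 × 9.109 × 10⁻³¹ × 3.925 × 10⁻¹⁷) = 8.456 × 10⁻²⁴ kg·m/s.
λ = h/p = 6.626 × 10⁻³⁴ / 8.456 × 10⁻²⁴ = 7.84 × 10⁻¹¹ m = 78.4 pm.

λ = 78.4 pm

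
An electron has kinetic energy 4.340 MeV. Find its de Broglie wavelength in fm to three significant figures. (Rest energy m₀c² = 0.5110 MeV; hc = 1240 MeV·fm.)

λ = 257 fm

Total energy E = KE + m₀c² = 4.340 + 0.5110 = 4.8510 MeV.
(pc)² = E² − (m₀c²)² = (4.8510)² − (0.5110)² = 23.27 MeV², so pc = 4.824 MeV.
λ = hc/(pc) = 1240 MeV·fm / 4.824 MeV = 257 fm.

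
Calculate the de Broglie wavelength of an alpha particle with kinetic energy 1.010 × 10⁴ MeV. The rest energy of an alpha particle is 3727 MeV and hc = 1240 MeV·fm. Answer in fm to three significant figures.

Total energy E = KE + m₀c² = 1.010 × 10⁴ + 3727 = 13827 MeV.
(pc)² = E² − (m₀c²)² = (13827)² − (3727)² = 1.773 × 10⁸ MeV², so pc = 1.332 × 10⁴ MeV.
λ = hc/(pc) = 1240 MeV·fm / 1.332 × 10⁴ MeV = 0.0931 fm.

λ = 0.0931 fm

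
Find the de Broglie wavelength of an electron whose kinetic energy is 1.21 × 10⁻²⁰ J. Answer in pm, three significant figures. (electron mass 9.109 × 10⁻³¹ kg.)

λ = 4460 pm

p = √(2mKE) = √(2 × 9.109 × 10⁻³¹ × 1.210 × 10⁻²⁰) = 1.485 × 10⁻²⁵ kg·m/s.
λ = h/p = 6.626 × 10⁻³⁴ / 1.485 × 10⁻²⁵ = 4.46 × 10⁻⁹ m = 4460 pm.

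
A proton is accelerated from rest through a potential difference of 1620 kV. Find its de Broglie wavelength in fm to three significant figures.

λ = 22.5 fm

KE = eV = 1.602 × 10⁻¹⁹ × 1.620 × 10⁶ = 2.595 × 10⁻¹³ J.
p = √(2mKE) = √(2 × 1.673 × 10⁻²⁷ × 2.595 × 10⁻¹³) = 2.947 × 10⁻²⁰ kg·m/s.
λ = h/p = 6.626 × 10⁻³⁴ / 2.947 × 10⁻²⁰ = 2.25 × 10⁻¹⁴ m = 22.5 fm.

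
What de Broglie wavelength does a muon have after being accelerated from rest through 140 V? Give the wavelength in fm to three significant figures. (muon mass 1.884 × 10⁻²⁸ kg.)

λ = 7210 fm

KE = eV = 1.602 × 10⁻¹⁹ × 140.0 = 2.243 × 10⁻¹⁷ J.
p = √(2mKE) = √(2 × 1.884 × 10⁻²⁸ × 2.243 × 10⁻¹⁷) = 9.193 × 10⁻²³ kg·m/s.
λ = h/p = 6.626 × 10⁻³⁴ / 9.193 × 10⁻²³ = 7.21 × 10⁻¹² m = 7210 fm.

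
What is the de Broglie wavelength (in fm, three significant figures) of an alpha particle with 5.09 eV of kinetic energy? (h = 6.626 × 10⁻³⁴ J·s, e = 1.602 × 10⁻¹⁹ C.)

λ = 6370 fm

KE = 5.09 eV = 8.154 × 10⁻¹⁹ J.
p = √(2mKE) = √(2 × 6.645 × 10⁻²⁷ × 8.154 × 10⁻¹⁹) = 1.041 × 10⁻²² kg·m/s.
λ = h/p = 6.626 × 10⁻³⁴ / 1.041 × 10⁻²² = 6.37 × 10⁻¹² m = 6370 fm.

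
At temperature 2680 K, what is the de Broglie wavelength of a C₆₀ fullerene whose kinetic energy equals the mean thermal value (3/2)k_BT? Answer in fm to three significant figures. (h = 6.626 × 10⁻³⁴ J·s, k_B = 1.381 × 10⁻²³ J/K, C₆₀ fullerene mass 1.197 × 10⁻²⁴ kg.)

λ = 1820 fm

KE = (3/2)k_BT = 1.5 × 1.381 × 10⁻²³ × 2680 = 5.552 × 10⁻²⁰ J.
p = √(2mKE) = √(2 × 1.197 × 10⁻²⁴ × 5.552 × 10⁻²⁰) = 3.646 × 10⁻²² kg·m/s.
λ = h/p = 1.82 × 10⁻¹² m = 1820 fm.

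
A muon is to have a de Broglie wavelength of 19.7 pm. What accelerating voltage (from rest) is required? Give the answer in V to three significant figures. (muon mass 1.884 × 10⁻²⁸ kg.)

V = 18.7 V

p = h/λ = 6.626 × 10⁻³⁴ / 1.970 × 10⁻¹¹ = 3.363 × 10⁻²³ kg·m/s.
KE = p²/(2m) = 3.002 × 10⁻¹⁸ J.
V = KE/e = 3.002 × 10⁻¹⁸ / (1.602 × 10⁻¹⁹) = 18.7 V.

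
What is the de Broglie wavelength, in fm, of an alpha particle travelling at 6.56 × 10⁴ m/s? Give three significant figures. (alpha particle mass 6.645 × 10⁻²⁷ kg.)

p = mv = 6.645 × 10⁻²⁷ × 6.56 × 10⁴ = 4.359 × 10⁻²² kg·m/s.
λ = h/p = 6.626 × 10⁻³⁴ / 4.359 × 10⁻²² = 1.52 × 10⁻¹² m = 1520 fm.

λ = 1520 fm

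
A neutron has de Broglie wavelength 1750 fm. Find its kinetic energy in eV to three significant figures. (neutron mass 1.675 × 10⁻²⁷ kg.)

KE = 267 eV

p = h/λ = 6.626 × 10⁻³⁴ / 1.750 × 10⁻¹² = 3.786 × 10⁻²² kg·m/s.
KE = p²/(2m) = (3.786 × 10⁻²²)² / (2 × 1.675 × 10⁻²⁷) = 4.279 × 10⁻¹⁷ J = 267 eV.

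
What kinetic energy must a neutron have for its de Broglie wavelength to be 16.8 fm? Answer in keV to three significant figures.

KE = 2900 keV

p = h/λ = 6.626 × 10⁻³⁴ / 1.680 × 10⁻¹⁴ = 3.944 × 10⁻²⁰ kg·m/s.
KE = p²/(2m) = (3.944 × 10⁻²⁰)² / (2 × 1.675 × 10⁻²⁷) = 4.643 × 10⁻¹³ J = 2900 keV.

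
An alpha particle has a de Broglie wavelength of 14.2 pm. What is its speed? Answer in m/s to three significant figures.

p = h/λ = 6.626 × 10⁻³⁴ / 1.420 × 10⁻¹¹ = 4.666 × 10⁻²³ kg·m/s.
v = p/m = 4.666 × 10⁻²³ / 6.645 × 10⁻²⁷ = 7.02 × 10³ m/s = 7020 m/s.

v = 7020 m/s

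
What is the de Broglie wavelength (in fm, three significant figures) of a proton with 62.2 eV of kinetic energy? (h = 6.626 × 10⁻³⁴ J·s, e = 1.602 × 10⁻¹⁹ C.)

λ = 3630 fm

KE = 62.2 eV = 9.964 × 10⁻¹⁸ J.
p = √(2mKE) = √(2 × 1.673 × 10⁻²⁷ × 9.964 × 10⁻¹⁸) = 1.826 × 10⁻²² kg·m/s.
λ = h/p = 6.626 × 10⁻³⁴ / 1.826 × 10⁻²² = 3.63 × 10⁻¹² m = 3630 fm.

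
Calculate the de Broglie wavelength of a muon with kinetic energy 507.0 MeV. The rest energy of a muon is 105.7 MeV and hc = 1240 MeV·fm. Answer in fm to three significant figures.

λ = 2.05 fm

Total energy E = KE + m₀c² = 507.0 + 105.7 = 612.7 MeV.
(pc)² = E² − (m₀c²)² = (612.7)² − (105.7)² = 3.642 × 10⁵ MeV², so pc = 603.5 MeV.
λ = hc/(pc) = 1240 MeV·fm / 603.5 MeV = 2.05 fm.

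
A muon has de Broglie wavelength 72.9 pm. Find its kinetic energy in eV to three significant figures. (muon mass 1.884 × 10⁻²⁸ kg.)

p = h/λ = 6.626 × 10⁻³⁴ / 7.290 × 10⁻¹¹ = 9.089 × 10⁻²⁴ kg·m/s.
KE = p²/(2m) = (9.089 × 10⁻²⁴)² / (2 × 1.884 × 10⁻²⁸) = 2.192 × 10⁻¹⁹ J = 1.37 eV.

KE = 1.37 eV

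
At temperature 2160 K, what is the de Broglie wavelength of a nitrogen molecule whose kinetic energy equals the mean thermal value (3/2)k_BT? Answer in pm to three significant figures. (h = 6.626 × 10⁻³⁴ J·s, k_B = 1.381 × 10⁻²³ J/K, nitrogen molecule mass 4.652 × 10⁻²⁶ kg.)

KE = (3/2)k_BT = 1.5 × 1.381 × 10⁻²³ × 2160 = 4.474 × 10⁻²⁰ J.
p = √(2mKE) = √(2 × 4.652 × 10⁻²⁶ × 4.474 × 10⁻²⁰) = 6.452 × 10⁻²³ kg·m/s.
λ = h/p = 1.03 × 10⁻¹¹ m = 10.3 pm.

λ = 10.3 pm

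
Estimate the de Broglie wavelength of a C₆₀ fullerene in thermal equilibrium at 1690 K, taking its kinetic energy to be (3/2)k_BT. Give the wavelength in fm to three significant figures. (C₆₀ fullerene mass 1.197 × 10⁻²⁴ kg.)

λ = 2290 fm

KE = (3/2)k_BT = 1.5 × 1.381 × 10⁻²³ × 1690 = 3.501 × 10⁻²⁰ J.
p = √(2mKE) = √(2 × 1.197 × 10⁻²⁴ × 3.501 × 10⁻²⁰) = 2.895 × 10⁻²² kg·m/s.
λ = h/p = 2.29 × 10⁻¹² m = 2290 fm.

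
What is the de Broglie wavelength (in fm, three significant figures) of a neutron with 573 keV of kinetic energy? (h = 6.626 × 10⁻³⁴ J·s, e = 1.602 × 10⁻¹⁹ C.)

λ = 37.8 fm

KE = 573 keV = 9.179 × 10⁻¹⁴ J.
p = √(2mKE) = √(2 × 1.675 × 10⁻²⁷ × 9.179 × 10⁻¹⁴) = 1.754 × 10⁻²⁰ kg·m/s.
λ = h/p = 6.626 × 10⁻³⁴ / 1.754 × 10⁻²⁰ = 3.78 × 10⁻¹⁴ m = 37.8 fm.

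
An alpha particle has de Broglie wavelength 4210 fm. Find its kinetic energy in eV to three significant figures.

p = h/λ = 6.626 × 10⁻³⁴ / 4.210 × 10⁻¹² = 1.574 × 10⁻²² kg·m/s.
KE = p²/(2m) = (1.574 × 10⁻²²)² / (2 × 6.645 × 10⁻²⁷) = 1.864 × 10⁻¹⁸ J = 11.6 eV.

KE = 11.6 eV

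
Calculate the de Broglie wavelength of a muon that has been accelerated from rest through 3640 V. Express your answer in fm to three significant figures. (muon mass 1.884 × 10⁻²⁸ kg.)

KE = eV = 1.602 × 10⁻¹⁹ × 3640 = 5.831 × 10⁻¹⁶ J.
p = √(2mKE) = √(2 × 1.884 × 10⁻²⁸ × 5.831 × 10⁻¹⁶) = 4.687 × 10⁻²² kg·m/s.
λ = h/p = 6.626 × 10⁻³⁴ / 4.687 × 10⁻²² = 1.41 × 10⁻¹² m = 1410 fm.

λ = 1410 fm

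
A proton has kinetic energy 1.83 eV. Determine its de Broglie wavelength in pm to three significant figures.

λ = 21.2 pm

KE = 1.83 eV = 2.932 × 10⁻¹⁹ J.
p = √(2mKE) = √(2 × 1.673 × 10⁻²⁷ × 2.932 × 10⁻¹⁹) = 3.132 × 10⁻²³ kg·m/s.
λ = h/p = 6.626 × 10⁻³⁴ / 3.132 × 10⁻²³ = 2.12 × 10⁻¹¹ m = 21.2 pm.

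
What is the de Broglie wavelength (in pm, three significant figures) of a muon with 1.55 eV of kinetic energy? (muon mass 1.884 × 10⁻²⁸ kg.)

λ = 68.5 pm

KE = 1.55 eV = 2.483 × 10⁻¹⁹ J.
p = √(2mKE) = √(2 × 1.884 × 10⁻²⁸ × 2.483 × 10⁻¹⁹) = 9.673 × 10⁻²⁴ kg·m/s.
λ = h/p = 6.626 × 10⁻³⁴ / 9.673 × 10⁻²⁴ = 6.85 × 10⁻¹¹ m = 68.5 pm.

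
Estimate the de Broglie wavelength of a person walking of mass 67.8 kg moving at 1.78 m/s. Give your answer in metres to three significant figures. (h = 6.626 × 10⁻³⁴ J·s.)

λ = 5.49 × 10⁻³⁶ m

p = mv = 67.8 × 1.78 = 1.207 × 10² kg·m/s.
λ = h/p = 6.626 × 10⁻³⁴ / 1.207 × 10² = 5.49 × 10⁻³⁶ m.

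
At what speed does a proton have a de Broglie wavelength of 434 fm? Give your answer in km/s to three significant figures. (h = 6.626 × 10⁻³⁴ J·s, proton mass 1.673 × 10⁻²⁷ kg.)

p = h/λ = 6.626 × 10⁻³⁴ / 4.340 × 10⁻¹³ = 1.527 × 10⁻²¹ kg·m/s.
v = p/m = 1.527 × 10⁻²¹ / 1.673 × 10⁻²⁷ = 9.13 × 10⁵ m/s = 913 km/s.

v = 913 km/s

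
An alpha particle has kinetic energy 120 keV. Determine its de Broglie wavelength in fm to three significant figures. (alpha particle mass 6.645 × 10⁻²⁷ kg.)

λ = 41.5 fm

KE = 120 keV = 1.922 × 10⁻¹⁴ J.
p = √(2mKE) = √(2 × 6.645 × 10⁻²⁷ × 1.922 × 10⁻¹⁴) = 1.598 × 10⁻²⁰ kg·m/s.
λ = h/p = 6.626 × 10⁻³⁴ / 1.598 × 10⁻²⁰ = 4.15 × 10⁻¹⁴ m = 41.5 fm.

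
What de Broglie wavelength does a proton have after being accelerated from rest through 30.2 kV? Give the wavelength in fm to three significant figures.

λ = 165 fm

KE = eV = 1.602 × 10⁻¹⁹ × 3.020 × 10⁴ = 4.838 × 10⁻¹⁵ J.
p = √(2mKE) = √(2 × 1.673 × 10⁻²⁷ × 4.838 × 10⁻¹⁵) = 4.023 × 10⁻²¹ kg·m/s.
λ = h/p = 6.626 × 10⁻³⁴ / 4.023 × 10⁻²¹ = 1.65 × 10⁻¹³ m = 165 fm.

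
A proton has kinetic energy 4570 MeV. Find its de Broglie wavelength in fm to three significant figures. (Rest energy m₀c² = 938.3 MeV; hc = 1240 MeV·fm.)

Total energy E = KE + m₀c² = 4570 + 938.3 = 5508.3 MeV.
(pc)² = E² − (m₀c²)² = (5508.3)² − (938.3)² = 2.946 × 10⁷ MeV², so pc = 5428 MeV.
λ = hc/(pc) = 1240 MeV·fm / 5428 MeV = 0.228 fm.

λ = 0.228 fm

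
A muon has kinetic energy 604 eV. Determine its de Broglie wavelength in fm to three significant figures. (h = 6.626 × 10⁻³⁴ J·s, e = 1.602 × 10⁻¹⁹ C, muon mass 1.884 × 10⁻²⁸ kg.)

λ = 3470 fm

KE = 604 eV = 9.676 × 10⁻¹⁷ J.
p = √(2mKE) = √(2 × 1.884 × 10⁻²⁸ × 9.676 × 10⁻¹⁷) = 1.909 × 10⁻²² kg·m/s.
λ = h/p = 6.626 × 10⁻³⁴ / 1.909 × 10⁻²² = 3.47 × 10⁻¹² m = 3470 fm.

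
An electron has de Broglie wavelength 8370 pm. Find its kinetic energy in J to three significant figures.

KE = 3.44 × 10⁻²¹ J

p = h/λ = 6.626 × 10⁻³⁴ / 8.370 × 10⁻⁹ = 7.916 × 10⁻²⁶ kg·m/s.
KE = p²/(2m) = (7.916 × 10⁻²⁶)² / (2 × 9.109 × 10⁻³¹) = 3.440 × 10⁻²¹ J = 3.44 × 10⁻²¹ J.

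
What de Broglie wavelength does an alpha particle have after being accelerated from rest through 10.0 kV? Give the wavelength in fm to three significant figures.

λ = 102 fm

KE = 2eV = 2 × 1.602 × 10⁻¹⁹ × 1.000 × 10⁴ = 3.204 × 10⁻¹⁵ J.
p = √(2mKE) = √(2 × 6.645 × 10⁻²⁷ × 3.204 × 10⁻¹⁵) = 6.525 × 10⁻²¹ kg·m/s.
λ = h/p = 6.626 × 10⁻³⁴ / 6.525 × 10⁻²¹ = 1.02 × 10⁻¹³ m = 102 fm.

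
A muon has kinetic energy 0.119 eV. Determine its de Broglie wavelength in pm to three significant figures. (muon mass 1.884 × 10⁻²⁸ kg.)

λ = 247 pm

KE = 0.119 eV = 1.906 × 10⁻²⁰ J.
p = √(2mKE) = √(2 × 1.884 × 10⁻²⁸ × 1.906 × 10⁻²⁰) = 2.680 × 10⁻²⁴ kg·m/s.
λ = h/p = 6.626 × 10⁻³⁴ / 2.680 × 10⁻²⁴ = 2.47 × 10⁻¹⁰ m = 247 pm.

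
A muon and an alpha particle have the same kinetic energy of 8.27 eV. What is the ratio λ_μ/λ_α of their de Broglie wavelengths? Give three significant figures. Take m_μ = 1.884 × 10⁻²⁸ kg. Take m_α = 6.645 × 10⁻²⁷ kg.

At fixed KE, p = √(2mKE) so λ = h/p ∝ 1/√m.
λ_μ/λ_α = √(m_α/m_μ) = √(6.645 × 10⁻²⁷/1.884 × 10⁻²⁸) = √(35.27) = 5.94.

λ_μ/λ_α = 5.94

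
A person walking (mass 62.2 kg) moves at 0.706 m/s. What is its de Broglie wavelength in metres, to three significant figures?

p = mv = 62.2 × 0.706 = 4.391 × 10¹ kg·m/s.
λ = h/p = 6.626 × 10⁻³⁴ / 4.391 × 10¹ = 1.51 × 10⁻³⁵ m.

λ = 1.51 × 10⁻³⁵ m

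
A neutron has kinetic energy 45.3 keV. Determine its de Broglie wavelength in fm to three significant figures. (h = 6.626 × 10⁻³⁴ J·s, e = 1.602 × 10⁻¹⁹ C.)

λ = 134 fm

KE = 45.3 keV = 7.257 × 10⁻¹⁵ J.
p = √(2mKE) = √(2 × 1.675 × 10⁻²⁷ × 7.257 × 10⁻¹⁵) = 4.931 × 10⁻²¹ kg·m/s.
λ = h/p = 6.626 × 10⁻³⁴ / 4.931 × 10⁻²¹ = 1.34 × 10⁻¹³ m = 134 fm.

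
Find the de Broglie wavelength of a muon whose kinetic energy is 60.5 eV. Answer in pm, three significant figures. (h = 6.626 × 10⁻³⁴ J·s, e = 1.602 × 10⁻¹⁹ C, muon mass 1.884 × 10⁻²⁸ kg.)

λ = 11.0 pm

KE = 60.5 eV = 9.692 × 10⁻¹⁸ J.
p = √(2mKE) = √(2 × 1.884 × 10⁻²⁸ × 9.692 × 10⁻¹⁸) = 6.043 × 10⁻²³ kg·m/s.
λ = h/p = 6.626 × 10⁻³⁴ / 6.043 × 10⁻²³ = 1.10 × 10⁻¹¹ m = 11.0 pm.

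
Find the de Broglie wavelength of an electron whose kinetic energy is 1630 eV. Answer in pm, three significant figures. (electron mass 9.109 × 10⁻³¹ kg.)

KE = 1630 eV = 2.611 × 10⁻¹⁶ J.
p = √(2mKE) = √(2 × 9.109 × 10⁻³¹ × 2.611 × 10⁻¹⁶) = 2.181 × 10⁻²³ kg·m/s.
λ = h/p = 6.626 × 10⁻³⁴ / 2.181 × 10⁻²³ = 3.04 × 10⁻¹¹ m = 30.4 pm.

λ = 30.4 pm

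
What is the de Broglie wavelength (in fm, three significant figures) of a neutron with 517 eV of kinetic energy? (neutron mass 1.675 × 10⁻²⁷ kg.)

KE = 517 eV = 8.282 × 10⁻¹⁷ J.
p = √(2mKE) = √(2 × 1.675 × 10⁻²⁷ × 8.282 × 10⁻¹⁷) = 5.267 × 10⁻²² kg·m/s.
λ = h/p = 6.626 × 10⁻³⁴ / 5.267 × 10⁻²² = 1.26 × 10⁻¹² m = 1260 fm.

λ = 1260 fm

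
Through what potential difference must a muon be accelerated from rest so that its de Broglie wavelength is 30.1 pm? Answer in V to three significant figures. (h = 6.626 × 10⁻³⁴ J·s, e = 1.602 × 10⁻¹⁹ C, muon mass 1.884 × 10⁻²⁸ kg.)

V = 8.03 V

p = h/λ = 6.626 × 10⁻³⁴ / 3.010 × 10⁻¹¹ = 2.201 × 10⁻²³ kg·m/s.
KE = p²/(2m) = 1.286 × 10⁻¹⁸ J.
V = KE/e = 1.286 × 10⁻¹⁸ / (1.602 × 10⁻¹⁹) = 8.03 V.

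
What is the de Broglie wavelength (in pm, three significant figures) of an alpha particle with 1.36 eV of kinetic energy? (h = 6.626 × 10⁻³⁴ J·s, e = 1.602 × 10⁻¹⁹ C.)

KE = 1.36 eV = 2.179 × 10⁻¹⁹ J.
p = √(2mKE) = √(2 × 6.645 × 10⁻²⁷ × 2.179 × 10⁻¹⁹) = 5.381 × 10⁻²³ kg·m/s.
λ = h/p = 6.626 × 10⁻³⁴ / 5.381 × 10⁻²³ = 1.23 × 10⁻¹¹ m = 12.3 pm.

λ = 12.3 pm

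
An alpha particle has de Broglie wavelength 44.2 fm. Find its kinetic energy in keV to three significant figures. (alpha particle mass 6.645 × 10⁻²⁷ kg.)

p = h/λ = 6.626 × 10⁻³⁴ / 4.420 × 10⁻¹⁴ = 1.499 × 10⁻²⁰ kg·m/s.
KE = p²/(2m) = (1.499 × 10⁻²⁰)² / (2 × 6.645 × 10⁻²⁷) = 1.691 × 10⁻¹⁴ J = 106 keV.

KE = 106 keV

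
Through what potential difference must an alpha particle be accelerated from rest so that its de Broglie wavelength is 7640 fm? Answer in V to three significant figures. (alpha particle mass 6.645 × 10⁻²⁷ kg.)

V = 1.77 V

p = h/λ = 6.626 × 10⁻³⁴ / 7.640 × 10⁻¹² = 8.673 × 10⁻²³ kg·m/s.
KE = p²/(2m) = 5.660 × 10⁻¹⁹ J.
V = KE/2e = 5.660 × 10⁻¹⁹ / (2 × 1.602 × 10⁻¹⁹) = 1.77 V.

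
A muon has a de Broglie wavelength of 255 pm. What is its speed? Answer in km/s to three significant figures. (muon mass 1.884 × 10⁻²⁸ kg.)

v = 13.8 km/s

p = h/λ = 6.626 × 10⁻³⁴ / 2.550 × 10⁻¹⁰ = 2.598 × 10⁻²⁴ kg·m/s.
v = p/m = 2.598 × 10⁻²⁴ / 1.884 × 10⁻²⁸ = 1.38 × 10⁴ m/s = 13.8 km/s.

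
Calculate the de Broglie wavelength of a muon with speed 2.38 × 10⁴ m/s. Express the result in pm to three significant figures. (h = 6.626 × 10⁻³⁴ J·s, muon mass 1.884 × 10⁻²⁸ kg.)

λ = 148 pm

p = mv = 1.884 × 10⁻²⁸ × 2.38 × 10⁴ = 4.484 × 10⁻²⁴ kg·m/s.
λ = h/p = 6.626 × 10⁻³⁴ / 4.484 × 10⁻²⁴ = 1.48 × 10⁻¹⁰ m = 148 pm.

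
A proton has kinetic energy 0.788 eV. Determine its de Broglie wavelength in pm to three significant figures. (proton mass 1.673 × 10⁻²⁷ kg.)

KE = 0.788 eV = 1.262 × 10⁻¹⁹ J.
p = √(2mKE) = √(2 × 1.673 × 10⁻²⁷ × 1.262 × 10⁻¹⁹) = 2.055 × 10⁻²³ kg·m/s.
λ = h/p = 6.626 × 10⁻³⁴ / 2.055 × 10⁻²³ = 3.22 × 10⁻¹¹ m = 32.2 pm.

λ = 32.2 pm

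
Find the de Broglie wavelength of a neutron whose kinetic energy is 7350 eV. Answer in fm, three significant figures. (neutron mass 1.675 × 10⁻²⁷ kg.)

λ = 334 fm

KE = 7350 eV = 1.177 × 10⁻¹⁵ J.
p = √(2mKE) = √(2 × 1.675 × 10⁻²⁷ × 1.177 × 10⁻¹⁵) = 1.986 × 10⁻²¹ kg·m/s.
λ = h/p = 6.626 × 10⁻³⁴ / 1.986 × 10⁻²¹ = 3.34 × 10⁻¹³ m = 334 fm.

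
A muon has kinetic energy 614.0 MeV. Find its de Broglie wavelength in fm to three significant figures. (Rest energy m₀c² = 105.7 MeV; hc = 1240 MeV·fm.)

Total energy E = KE + m₀c² = 614.0 + 105.7 = 719.7 MeV.
(pc)² = E² − (m₀c²)² = (719.7)² − (105.7)² = 5.068 × 10⁵ MeV², so pc = 711.9 MeV.
λ = hc/(pc) = 1240 MeV·fm / 711.9 MeV = 1.74 fm.

λ = 1.74 fm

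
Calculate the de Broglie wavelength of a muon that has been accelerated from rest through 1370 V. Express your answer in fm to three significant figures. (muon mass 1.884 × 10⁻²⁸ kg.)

KE = eV = 1.602 × 10⁻¹⁹ × 1370 = 2.195 × 10⁻¹⁶ J.
p = √(2mKE) = √(2 × 1.884 × 10⁻²⁸ × 2.195 × 10⁻¹⁶) = 2.876 × 10⁻²² kg·m/s.
λ = h/p = 6.626 × 10⁻³⁴ / 2.876 × 10⁻²² = 2.30 × 10⁻¹² m = 2300 fm.

λ = 2300 fm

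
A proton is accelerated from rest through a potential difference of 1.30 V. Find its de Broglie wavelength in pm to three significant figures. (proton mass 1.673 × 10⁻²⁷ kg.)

KE = eV = 1.602 × 10⁻¹⁹ × 1.300 = 2.083 × 10⁻¹⁹ J.
p = √(2mKE) = √(2 × 1.673 × 10⁻²⁷ × 2.083 × 10⁻¹⁹) = 2.640 × 10⁻²³ kg·m/s.
λ = h/p = 6.626 × 10⁻³⁴ / 2.640 × 10⁻²³ = 2.51 × 10⁻¹¹ m = 25.1 pm.

λ = 25.1 pm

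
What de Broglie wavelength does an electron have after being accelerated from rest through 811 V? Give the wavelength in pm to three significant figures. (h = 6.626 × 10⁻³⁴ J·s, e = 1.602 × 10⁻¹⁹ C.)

KE = eV = 1.602 × 10⁻¹⁹ × 811.0 = 1.299 × 10⁻¹⁶ J.
p = √(2mKE) = √(2 × 9.109 × 10⁻³¹ × 1.299 × 10⁻¹⁶) = 1.538 × 10⁻²³ kg·m/s.
λ = h/p = 6.626 × 10⁻³⁴ / 1.538 × 10⁻²³ = 4.31 × 10⁻¹¹ m = 43.1 pm.

λ = 43.1 pm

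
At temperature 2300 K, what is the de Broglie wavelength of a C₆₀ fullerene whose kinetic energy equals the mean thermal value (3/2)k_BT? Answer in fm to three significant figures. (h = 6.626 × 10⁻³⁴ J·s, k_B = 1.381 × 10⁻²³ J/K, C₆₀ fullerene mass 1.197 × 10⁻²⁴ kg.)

KE = (3/2)k_BT = 1.5 × 1.381 × 10⁻²³ × 2300 = 4.764 × 10⁻²⁰ J.
p = √(2mKE) = √(2 × 1.197 × 10⁻²⁴ × 4.764 × 10⁻²⁰) = 3.377 × 10⁻²² kg·m/s.
λ = h/p = 1.96 × 10⁻¹² m = 1960 fm.

λ = 1960 fm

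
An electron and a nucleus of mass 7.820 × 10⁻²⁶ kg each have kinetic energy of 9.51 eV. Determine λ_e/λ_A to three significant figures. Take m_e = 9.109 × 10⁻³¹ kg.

λ_e/λ_A = 293

At fixed KE, p = √(2mKE) so λ = h/p ∝ 1/√m.
λ_e/λ_A = √(m_A/m_e) = √(7.820 × 10⁻²⁶/9.109 × 10⁻³¹) = √(8.585 × 10⁴) = 293.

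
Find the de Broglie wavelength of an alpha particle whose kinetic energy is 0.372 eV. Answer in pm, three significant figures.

λ = 23.5 pm

KE = 0.372 eV = 5.959 × 10⁻²⁰ J.
p = √(2mKE) = √(2 × 6.645 × 10⁻²⁷ × 5.959 × 10⁻²⁰) = 2.814 × 10⁻²³ kg·m/s.
λ = h/p = 6.626 × 10⁻³⁴ / 2.814 × 10⁻²³ = 2.35 × 10⁻¹¹ m = 23.5 pm.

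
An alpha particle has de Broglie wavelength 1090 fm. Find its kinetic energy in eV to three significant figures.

p = h/λ = 6.626 × 10⁻³⁴ / 1.090 × 10⁻¹² = 6.079 × 10⁻²² kg·m/s.
KE = p²/(2m) = (6.079 × 10⁻²²)² / (2 × 6.645 × 10⁻²⁷) = 2.781 × 10⁻¹⁷ J = 174 eV.

KE = 174 eV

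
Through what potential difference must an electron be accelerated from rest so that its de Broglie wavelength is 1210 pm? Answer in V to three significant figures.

V = 1.03 V

p = h/λ = 6.626 × 10⁻³⁴ / 1.210 × 10⁻⁹ = 5.476 × 10⁻²⁵ kg·m/s.
KE = p²/(2m) = 1.646 × 10⁻¹⁹ J.
V = KE/e = 1.646 × 10⁻¹⁹ / (1.602 × 10⁻¹⁹) = 1.03 V.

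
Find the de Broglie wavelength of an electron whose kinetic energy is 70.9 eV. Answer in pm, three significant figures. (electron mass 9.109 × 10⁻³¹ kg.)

λ = 146 pm

KE = 70.9 eV = 1.136 × 10⁻¹⁷ J.
p = √(2mKE) = √(2 × 9.109 × 10⁻³¹ × 1.136 × 10⁻¹⁷) = 4.549 × 10⁻²⁴ kg·m/s.
λ = h/p = 6.626 × 10⁻³⁴ / 4.549 × 10⁻²⁴ = 1.46 × 10⁻¹⁰ m = 146 pm.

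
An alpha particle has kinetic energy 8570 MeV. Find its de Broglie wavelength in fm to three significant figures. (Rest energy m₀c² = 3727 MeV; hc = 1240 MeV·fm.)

Total energy E = KE + m₀c² = 8570 + 3727 = 12297 MeV.
(pc)² = E² − (m₀c²)² = (12297)² − (3727)² = 1.373 × 10⁸ MeV², so pc = 1.172 × 10⁴ MeV.
λ = hc/(pc) = 1240 MeV·fm / 1.172 × 10⁴ MeV = 0.106 fm.

λ = 0.106 fm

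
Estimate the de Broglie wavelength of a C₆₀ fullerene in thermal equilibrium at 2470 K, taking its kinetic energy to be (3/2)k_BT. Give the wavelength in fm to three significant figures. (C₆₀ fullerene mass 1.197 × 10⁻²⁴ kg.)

KE = (3/2)k_BT = 1.5 × 1.381 × 10⁻²³ × 2470 = 5.117 × 10⁻²⁰ J.
p = √(2mKE) = √(2 × 1.197 × 10⁻²⁴ × 5.117 × 10⁻²⁰) = 3.500 × 10⁻²² kg·m/s.
λ = h/p = 1.89 × 10⁻¹² m = 1890 fm.

λ = 1890 fm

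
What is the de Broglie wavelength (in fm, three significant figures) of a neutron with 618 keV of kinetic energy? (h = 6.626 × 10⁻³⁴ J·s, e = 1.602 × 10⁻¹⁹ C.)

KE = 618 keV = 9.900 × 10⁻¹⁴ J.
p = √(2mKE) = √(2 × 1.675 × 10⁻²⁷ × 9.900 × 10⁻¹⁴) = 1.821 × 10⁻²⁰ kg·m/s.
λ = h/p = 6.626 × 10⁻³⁴ / 1.821 × 10⁻²⁰ = 3.64 × 10⁻¹⁴ m = 36.4 fm.

λ = 36.4 fm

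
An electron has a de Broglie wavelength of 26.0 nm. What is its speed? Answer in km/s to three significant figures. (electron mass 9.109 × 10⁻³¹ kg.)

v = 28.0 km/s

p = h/λ = 6.626 × 10⁻³⁴ / 2.600 × 10⁻⁸ = 2.548 × 10⁻²⁶ kg·m/s.
v = p/m = 2.548 × 10⁻²⁶ / 9.109 × 10⁻³¹ = 2.80 × 10⁴ m/s = 28.0 km/s.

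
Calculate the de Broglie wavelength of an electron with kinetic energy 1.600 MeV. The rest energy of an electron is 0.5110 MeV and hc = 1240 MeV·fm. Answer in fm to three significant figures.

Total energy E = KE + m₀c² = 1.600 + 0.5110 = 2.1110 MeV.
(pc)² = E² − (m₀c²)² = (2.1110)² − (0.5110)² = 4.195 MeV², so pc = 2.048 MeV.
λ = hc/(pc) = 1240 MeV·fm / 2.048 MeV = 605 fm.

λ = 605 fm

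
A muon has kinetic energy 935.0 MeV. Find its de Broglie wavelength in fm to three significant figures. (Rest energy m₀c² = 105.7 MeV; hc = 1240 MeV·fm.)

Total energy E = KE + m₀c² = 935.0 + 105.7 = 1040.7 MeV.
(pc)² = E² − (m₀c²)² = (1040.7)² − (105.7)² = 1.072 × 10⁶ MeV², so pc = 1035 MeV.
λ = hc/(pc) = 1240 MeV·fm / 1035 MeV = 1.20 fm.

λ = 1.20 fm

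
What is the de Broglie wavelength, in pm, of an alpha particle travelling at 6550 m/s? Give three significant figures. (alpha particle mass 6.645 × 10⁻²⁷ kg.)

p = mv = 6.645 × 10⁻²⁷ × 6550 = 4.352 × 10⁻²³ kg·m/s.
λ = h/p = 6.626 × 10⁻³⁴ / 4.352 × 10⁻²³ = 1.52 × 10⁻¹¹ m = 15.2 pm.

λ = 15.2 pm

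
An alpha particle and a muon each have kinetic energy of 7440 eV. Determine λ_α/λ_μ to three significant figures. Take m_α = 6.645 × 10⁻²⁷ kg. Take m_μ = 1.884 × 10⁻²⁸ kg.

At fixed KE, p = √(2mKE) so λ = h/p ∝ 1/√m.
λ_α/λ_μ = √(m_μ/m_α) = √(1.884 × 10⁻²⁸/6.645 × 10⁻²⁷) = √(0.02835) = 0.168.

λ_α/λ_μ = 0.168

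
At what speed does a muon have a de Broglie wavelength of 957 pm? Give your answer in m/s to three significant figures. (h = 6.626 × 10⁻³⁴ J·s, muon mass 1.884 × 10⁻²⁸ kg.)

v = 3680 m/s

p = h/λ = 6.626 × 10⁻³⁴ / 9.570 × 10⁻¹⁰ = 6.924 × 10⁻²⁵ kg·m/s.
v = p/m = 6.924 × 10⁻²⁵ / 1.884 × 10⁻²⁸ = 3.68 × 10³ m/s = 3680 m/s.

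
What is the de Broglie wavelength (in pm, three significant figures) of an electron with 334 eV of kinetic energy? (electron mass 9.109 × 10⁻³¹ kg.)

λ = 67.1 pm

KE = 334 eV = 5.351 × 10⁻¹⁷ J.
p = √(2mKE) = √(2 × 9.109 × 10⁻³¹ × 5.351 × 10⁻¹⁷) = 9.873 × 10⁻²⁴ kg·m/s.
λ = h/p = 6.626 × 10⁻³⁴ / 9.873 × 10⁻²⁴ = 6.71 × 10⁻¹¹ m = 67.1 pm.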